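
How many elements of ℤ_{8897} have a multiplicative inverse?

Factor 8897: 8897 = 7 · 31 · 41.
φ(7) = 7 − 1 = 6.
φ(31) = 31 − 1 = 30.
φ(41) = 41 − 1 = 40.
Multiply: 6 · 30 · 40 = 7200.

7200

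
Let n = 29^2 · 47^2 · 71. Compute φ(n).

φ(29^2) = 29^1·(29−1) = 29·28 = 812.
φ(47^2) = 47^2 − 47^1 = 2209 − 47 = 2162.
φ(71) = 71 − 1 = 70.
Multiply: 812 · 2162 · 70 = 122888080.

122888080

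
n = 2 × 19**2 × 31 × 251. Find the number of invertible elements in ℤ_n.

2565000

φ(2) = 2 − 1 = 1.
φ(19^2) = 19^1·(19−1) = 19·18 = 342.
φ(31) = 31 − 1 = 30.
φ(251) = 251 − 1 = 250.
Multiply: 1 · 342 · 30 · 250 = 2565000.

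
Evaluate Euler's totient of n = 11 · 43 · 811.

340200

φ(383603) = 383603 · (1 − 1/11) · (1 − 1/43) · (1 − 1/811)
       = 383603 · 340200/383603 = 340200.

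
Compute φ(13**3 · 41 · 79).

6327360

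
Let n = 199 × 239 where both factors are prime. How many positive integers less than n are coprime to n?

For distinct primes, φ(pq) = (p−1)(q−1) = 198 × 238 = 47124.

47124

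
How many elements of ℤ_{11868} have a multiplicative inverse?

3696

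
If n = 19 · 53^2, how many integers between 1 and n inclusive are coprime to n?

φ(19) = 19 − 1 = 18.
φ(53^2) = 53^1·(53−1) = 53·52 = 2756.
φ(53371) = 18 × 2756 = 49608.

49608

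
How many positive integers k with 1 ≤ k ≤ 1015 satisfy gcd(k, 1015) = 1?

1015 = 5 × 7 × 29.
φ(1015) = 1015 · (1 − 1/5) · (1 − 1/7) · (1 − 1/29)
       = 1015 · 672/1015 = 672.

672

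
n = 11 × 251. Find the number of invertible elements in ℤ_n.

φ(2761) = 2761 · (1 − 1/11) · (1 − 1/251)
       = 2761 · 2500/2761 = 2500.

2500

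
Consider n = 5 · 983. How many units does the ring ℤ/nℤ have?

3928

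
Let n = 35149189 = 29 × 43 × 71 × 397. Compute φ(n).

32598720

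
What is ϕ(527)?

480

Factor 527: 527 = 17 × 31.
φ(527) = 527 · (1 − 1/17) · (1 − 1/31)
       = 527 · 480/527 = 480.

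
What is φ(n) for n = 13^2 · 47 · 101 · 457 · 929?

303665356800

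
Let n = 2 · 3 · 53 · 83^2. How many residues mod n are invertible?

707824

φ(2190702) = 2190702 · (1 − 1/2) · (1 − 1/3) · (1 − 1/53) · (1 − 1/83)
       = 2190702 · 8528/26394 = 707824.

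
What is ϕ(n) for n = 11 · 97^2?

93120

φ(103499) = 103499 · (1 − 1/11) · (1 − 1/97)
       = 103499 · 960/1067 = 93120.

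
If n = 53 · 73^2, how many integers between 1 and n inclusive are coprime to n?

φ(53) = 53 − 1 = 52.
φ(73^2) = 73^1·(73−1) = 73·72 = 5256.
φ(282437) = 52 × 5256 = 273312.

273312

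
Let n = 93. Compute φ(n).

Prime factorization: 93 = 3 · 31.
φ(3) = 3 − 1 = 2.
φ(31) = 31 − 1 = 30.
Since φ is multiplicative, φ(93) = 2 · 30 = 60.

60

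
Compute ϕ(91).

72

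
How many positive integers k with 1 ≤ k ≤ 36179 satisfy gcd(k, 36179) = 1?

36179 = 11**2 * 13 * 23.
φ(36179) = 36179 · (1 − 1/11) · (1 − 1/13) · (1 − 1/23)
       = 36179 · 2640/3289 = 29040.

29040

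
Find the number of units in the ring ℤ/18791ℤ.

Prime factorization: 18791 = 19 · 23 · 43.
φ(18791) = 18791 · (1 − 1/19) · (1 − 1/23) · (1 − 1/43)
       = 18791 · 16632/18791 = 16632.

16632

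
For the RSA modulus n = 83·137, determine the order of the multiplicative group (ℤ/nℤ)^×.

For distinct primes, φ(pq) = (p−1)(q−1) = 82 × 136 = 11152.

11152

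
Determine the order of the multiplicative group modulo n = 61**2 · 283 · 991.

1021798800

φ(1043565613) = 1043565613 · (1 − 1/61) · (1 − 1/283) · (1 − 1/991)
       = 1043565613 · 16750800/17107633 = 1021798800.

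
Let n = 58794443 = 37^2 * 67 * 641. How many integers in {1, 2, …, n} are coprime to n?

φ(58794443) = 58794443 · (1 − 1/37) · (1 − 1/67) · (1 − 1/641)
       = 58794443 · 1520640/1589039 = 56263680.

56263680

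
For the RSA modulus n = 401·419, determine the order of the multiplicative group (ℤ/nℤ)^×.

φ(168019) = 168019 · (1 − 1/401) · (1 − 1/419)
       = 168019 · 167200/168019 = 167200.

167200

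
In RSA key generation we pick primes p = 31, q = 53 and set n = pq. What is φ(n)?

φ(n) = (p − 1)(q − 1) = (31−1)(53−1) = 30·52 = 1560.

1560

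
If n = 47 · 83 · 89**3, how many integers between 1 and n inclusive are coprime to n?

2629265056

φ(2750084069) = 2750084069 · (1 − 1/47) · (1 − 1/83) · (1 − 1/89)
       = 2750084069 · 331936/347189 = 2629265056.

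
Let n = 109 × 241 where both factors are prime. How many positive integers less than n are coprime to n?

25920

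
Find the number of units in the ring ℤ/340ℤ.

128

Factor 340: 340 = 2**2 × 5 × 17.
φ(2^2) = 2^2 − 2^1 = 4 − 2 = 2.
φ(5) = 5 − 1 = 4.
φ(17) = 17 − 1 = 16.
Since φ is multiplicative, φ(340) = 2 · 4 · 16 = 128.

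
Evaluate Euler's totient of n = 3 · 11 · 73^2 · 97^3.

94951111680

φ(3) = 3 − 1 = 2.
φ(11) = 11 − 1 = 10.
φ(73^2) = 73^1·(73−1) = 73·72 = 5256.
φ(97^3) = 97^3 − 97^2 = 912673 − 9409 = 903264.
Since φ is multiplicative, φ(160499935761) = 2 · 10 · 5256 · 903264 = 94951111680.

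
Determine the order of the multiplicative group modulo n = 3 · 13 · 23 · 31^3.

φ(26722527) = 26722527 · (1 − 1/3) · (1 − 1/13) · (1 − 1/23) · (1 − 1/31)
       = 26722527 · 15840/27807 = 15222240.

15222240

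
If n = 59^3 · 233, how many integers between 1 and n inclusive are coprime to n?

φ(47853307) = 47853307 · (1 − 1/59) · (1 − 1/233)
       = 47853307 · 13456/13747 = 46840336.

46840336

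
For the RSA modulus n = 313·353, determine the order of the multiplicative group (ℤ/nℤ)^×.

109824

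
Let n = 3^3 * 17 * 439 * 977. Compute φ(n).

φ(3^3) = 3^2·(3−1) = 9·2 = 18.
φ(17) = 17 − 1 = 16.
φ(439) = 439 − 1 = 438.
φ(977) = 977 − 1 = 976.
Since φ is multiplicative, φ(196866477) = 18 · 16 · 438 · 976 = 123116544.

123116544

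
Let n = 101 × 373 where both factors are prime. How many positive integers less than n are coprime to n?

φ(101) = 101 − 1 = 100.
φ(373) = 373 − 1 = 372.
Multiply: 100 · 372 = 37200.

37200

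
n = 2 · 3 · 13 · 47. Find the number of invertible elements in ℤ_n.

φ(2) = 2 − 1 = 1.
φ(3) = 3 − 1 = 2.
φ(13) = 13 − 1 = 12.
φ(47) = 47 − 1 = 46.
Multiply: 1 · 2 · 12 · 46 = 1104.

1104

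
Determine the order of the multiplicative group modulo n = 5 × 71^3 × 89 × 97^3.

112194638223360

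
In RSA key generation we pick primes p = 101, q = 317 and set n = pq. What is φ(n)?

31600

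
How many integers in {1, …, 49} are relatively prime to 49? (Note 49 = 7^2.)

φ(7^2) = 7^2 − 7^1 = 49 − 7 = 42.

42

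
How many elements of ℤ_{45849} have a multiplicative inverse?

Factor 45849: 45849 = 3 * 17 * 29 * 31.
φ(45849) = 45849 · (1 − 1/3) · (1 − 1/17) · (1 − 1/29) · (1 − 1/31)
       = 45849 · 26880/45849 = 26880.

26880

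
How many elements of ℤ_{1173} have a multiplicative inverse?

1173 = 3 · 17 · 23.
φ(1173) = 1173 · (1 − 1/3) · (1 − 1/17) · (1 − 1/23)
       = 1173 · 704/1173 = 704.

704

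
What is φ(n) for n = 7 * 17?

φ(119) = 119 · (1 − 1/7) · (1 − 1/17)
       = 119 · 96/119 = 96.

96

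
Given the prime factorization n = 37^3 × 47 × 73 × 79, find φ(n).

φ(13729444997) = 13729444997 · (1 − 1/37) · (1 − 1/47) · (1 − 1/73) · (1 − 1/79)
       = 13729444997 · 9300096/10028813 = 12731831424.

12731831424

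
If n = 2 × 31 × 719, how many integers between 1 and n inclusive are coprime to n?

21540

φ(2) = 2 − 1 = 1.
φ(31) = 31 − 1 = 30.
φ(719) = 719 − 1 = 718.
Since φ is multiplicative, φ(44578) = 1 · 30 · 718 = 21540.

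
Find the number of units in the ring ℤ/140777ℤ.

First factor: 140777 = 7^2 × 13^2 × 17.
φ(7^2) = 7^1·(7−1) = 7·6 = 42.
φ(13^2) = 13^1·(13−1) = 13·12 = 156.
φ(17) = 17 − 1 = 16.
Since φ is multiplicative, φ(140777) = 42 · 156 · 16 = 104832.

104832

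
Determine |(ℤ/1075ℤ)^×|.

First factor: 1075 = 5**2 × 43.
φ(1075) = 1075 · (1 − 1/5) · (1 − 1/43)
       = 1075 · 168/215 = 840.

840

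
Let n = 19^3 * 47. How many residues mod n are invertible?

298908

φ(322373) = 322373 · (1 − 1/19) · (1 − 1/47)
       = 322373 · 828/893 = 298908.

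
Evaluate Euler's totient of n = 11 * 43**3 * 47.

35722680

φ(11) = 11 − 1 = 10.
φ(43^3) = 43^2·(43−1) = 1849·42 = 77658.
φ(47) = 47 − 1 = 46.
φ(41105119) = 10 × 77658 × 46 = 35722680.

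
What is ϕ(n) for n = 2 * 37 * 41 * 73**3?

552510720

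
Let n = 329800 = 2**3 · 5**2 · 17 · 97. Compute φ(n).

φ(329800) = 329800 · (1 − 1/2) · (1 − 1/5) · (1 − 1/17) · (1 − 1/97)
       = 329800 · 6144/16490 = 122880.

122880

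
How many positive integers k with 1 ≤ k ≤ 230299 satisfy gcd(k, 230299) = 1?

Prime factorization: 230299 = 17 · 19 · 23 · 31.
φ(230299) = 230299 · (1 − 1/17) · (1 − 1/19) · (1 − 1/23) · (1 − 1/31)
       = 230299 · 190080/230299 = 190080.

190080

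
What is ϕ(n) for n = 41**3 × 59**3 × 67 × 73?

64511353463040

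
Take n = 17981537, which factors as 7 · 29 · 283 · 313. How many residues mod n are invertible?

14781312

φ(17981537) = 17981537 · (1 − 1/7) · (1 − 1/29) · (1 − 1/283) · (1 − 1/313)
       = 17981537 · 14781312/17981537 = 14781312.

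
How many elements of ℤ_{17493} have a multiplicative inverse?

9408

17493 = 3 * 7**3 * 17.
φ(17493) = 17493 · (1 − 1/3) · (1 − 1/7) · (1 − 1/17)
       = 17493 · 192/357 = 9408.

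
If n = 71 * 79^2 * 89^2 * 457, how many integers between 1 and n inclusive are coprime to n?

1540484225280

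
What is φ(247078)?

247078 = 2 · 13**2 · 17 · 43.
φ(247078) = 247078 · (1 − 1/2) · (1 − 1/13) · (1 − 1/17) · (1 − 1/43)
       = 247078 · 8064/19006 = 104832.

104832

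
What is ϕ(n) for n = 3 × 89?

176

φ(267) = 267 · (1 − 1/3) · (1 − 1/89)
       = 267 · 176/267 = 176.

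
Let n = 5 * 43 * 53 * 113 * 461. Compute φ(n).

450078720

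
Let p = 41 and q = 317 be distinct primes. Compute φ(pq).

12640

For distinct primes, φ(pq) = (p−1)(q−1) = 40 × 316 = 12640.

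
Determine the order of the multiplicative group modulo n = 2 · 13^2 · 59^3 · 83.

φ(5761702466) = 5761702466 · (1 − 1/2) · (1 − 1/13) · (1 − 1/59) · (1 − 1/83)
       = 5761702466 · 57072/127322 = 2582679216.

2582679216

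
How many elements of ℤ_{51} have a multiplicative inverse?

32

Prime factorization: 51 = 3 * 17.
φ(51) = 51 · (1 − 1/3) · (1 − 1/17)
       = 51 · 32/51 = 32.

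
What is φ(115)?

88

Prime factorization: 115 = 5 · 23.
φ(115) = 115 · (1 − 1/5) · (1 − 1/23)
       = 115 · 88/115 = 88.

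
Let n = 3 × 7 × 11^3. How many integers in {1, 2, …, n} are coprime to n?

14520

φ(3) = 3 − 1 = 2.
φ(7) = 7 − 1 = 6.
φ(11^3) = 11^3 − 11^2 = 1331 − 121 = 1210.
Since φ is multiplicative, φ(27951) = 2 · 6 · 1210 = 14520.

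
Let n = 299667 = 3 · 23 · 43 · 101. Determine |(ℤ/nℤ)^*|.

φ(299667) = 299667 · (1 − 1/3) · (1 − 1/23) · (1 − 1/43) · (1 − 1/101)
       = 299667 · 184800/299667 = 184800.

184800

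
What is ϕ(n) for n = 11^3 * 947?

1144660

φ(11^3) = 11^3 − 11^2 = 1331 − 121 = 1210.
φ(947) = 947 − 1 = 946.
Multiply: 1210 · 946 = 1144660.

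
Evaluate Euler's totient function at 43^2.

φ(1849) = 1849 · (1 − 1/43)
       = 1849 · 42/43 = 1806.

1806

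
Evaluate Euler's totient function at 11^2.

φ(11^2) = 11^2 − 11^1 = 121 − 11 = 110.

110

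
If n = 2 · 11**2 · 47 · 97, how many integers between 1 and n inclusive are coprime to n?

485760

φ(2) = 2 − 1 = 1.
φ(11^2) = 11^2 − 11^1 = 121 − 11 = 110.
φ(47) = 47 − 1 = 46.
φ(97) = 97 − 1 = 96.
Since φ is multiplicative, φ(1103278) = 1 · 110 · 46 · 96 = 485760.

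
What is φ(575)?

440

First factor: 575 = 5^2 * 23.
φ(5^2) = 5^2 − 5^1 = 25 − 5 = 20.
φ(23) = 23 − 1 = 22.
Multiply: 20 · 22 = 440.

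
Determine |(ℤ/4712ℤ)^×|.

4712 = 2^3 * 19 * 31.
φ(4712) = 4712 · (1 − 1/2) · (1 − 1/19) · (1 − 1/31)
       = 4712 · 540/1178 = 2160.

2160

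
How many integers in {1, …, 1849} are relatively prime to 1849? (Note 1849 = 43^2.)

φ(1849) = 1849 · (1 − 1/43)
       = 1849 · 42/43 = 1806.

1806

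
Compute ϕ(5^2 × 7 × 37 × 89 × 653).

φ(5^2) = 5^2 − 5^1 = 25 − 5 = 20.
φ(7) = 7 − 1 = 6.
φ(37) = 37 − 1 = 36.
φ(89) = 89 − 1 = 88.
φ(653) = 653 − 1 = 652.
φ(376307575) = 20 × 6 × 36 × 88 × 652 = 247864320.

247864320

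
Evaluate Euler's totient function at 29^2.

φ(841) = 841 · (1 − 1/29)
       = 841 · 28/29 = 812.

812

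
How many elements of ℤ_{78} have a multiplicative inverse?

24

Factor 78: 78 = 2 * 3 * 13.
φ(78) = 78 · (1 − 1/2) · (1 − 1/3) · (1 − 1/13)
       = 78 · 24/78 = 24.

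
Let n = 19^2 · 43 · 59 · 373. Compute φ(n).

φ(19^2) = 19^2 − 19^1 = 361 − 19 = 342.
φ(43) = 43 − 1 = 42.
φ(59) = 59 − 1 = 58.
φ(373) = 373 − 1 = 372.
φ(341614661) = 342 × 42 × 58 × 372 = 309917664.

309917664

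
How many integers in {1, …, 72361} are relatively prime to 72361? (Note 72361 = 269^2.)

72092

φ(72361) = 72361 · (1 − 1/269)
       = 72361 · 268/269 = 72092.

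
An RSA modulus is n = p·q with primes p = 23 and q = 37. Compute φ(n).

792

φ(851) = 851 · (1 − 1/23) · (1 − 1/37)
       = 851 · 792/851 = 792.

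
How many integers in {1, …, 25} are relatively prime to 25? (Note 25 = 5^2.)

φ(5^2) = 5^1·(5−1) = 5·4 = 20.

20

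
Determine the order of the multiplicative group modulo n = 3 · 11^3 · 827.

1998920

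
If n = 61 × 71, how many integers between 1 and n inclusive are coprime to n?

φ(61) = 61 − 1 = 60.
φ(71) = 71 − 1 = 70.
φ(4331) = 60 × 70 = 4200.

4200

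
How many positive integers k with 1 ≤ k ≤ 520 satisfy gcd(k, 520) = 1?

192

Factor 520: 520 = 2**3 * 5 * 13.
φ(520) = 520 · (1 − 1/2) · (1 − 1/5) · (1 − 1/13)
       = 520 · 48/130 = 192.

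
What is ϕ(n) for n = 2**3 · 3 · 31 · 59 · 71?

φ(3116616) = 3116616 · (1 − 1/2) · (1 − 1/3) · (1 − 1/31) · (1 − 1/59) · (1 − 1/71)
       = 3116616 · 243600/779154 = 974400.

974400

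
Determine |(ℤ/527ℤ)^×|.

480

527 = 17 · 31.
φ(17) = 17 − 1 = 16.
φ(31) = 31 − 1 = 30.
Multiply: 16 · 30 = 480.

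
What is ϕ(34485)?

34485 = 3 * 5 * 11^2 * 19.
φ(34485) = 34485 · (1 − 1/3) · (1 − 1/5) · (1 − 1/11) · (1 − 1/19)
       = 34485 · 1440/3135 = 15840.

15840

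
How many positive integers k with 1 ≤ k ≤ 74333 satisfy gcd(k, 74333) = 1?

Factor 74333: 74333 = 7**2 × 37 × 41.
φ(74333) = 74333 · (1 − 1/7) · (1 − 1/37) · (1 − 1/41)
       = 74333 · 8640/10619 = 60480.

60480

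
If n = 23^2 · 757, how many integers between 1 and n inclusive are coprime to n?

φ(23^2) = 23^1·(23−1) = 23·22 = 506.
φ(757) = 757 − 1 = 756.
Since φ is multiplicative, φ(400453) = 506 · 756 = 382536.

382536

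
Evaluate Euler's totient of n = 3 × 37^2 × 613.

1630368

φ(3) = 3 − 1 = 2.
φ(37^2) = 37^2 − 37^1 = 1369 − 37 = 1332.
φ(613) = 613 − 1 = 612.
Multiply: 2 · 1332 · 612 = 1630368.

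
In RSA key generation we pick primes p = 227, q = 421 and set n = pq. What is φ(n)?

For distinct primes, φ(pq) = (p−1)(q−1) = 226 × 420 = 94920.

94920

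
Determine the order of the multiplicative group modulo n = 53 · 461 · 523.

φ(53) = 53 − 1 = 52.
φ(461) = 461 − 1 = 460.
φ(523) = 523 − 1 = 522.
Since φ is multiplicative, φ(12778459) = 52 · 460 · 522 = 12486240.

12486240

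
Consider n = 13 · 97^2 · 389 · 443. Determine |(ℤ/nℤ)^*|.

19163649024

φ(13) = 13 − 1 = 12.
φ(97^2) = 97^2 − 97^1 = 9409 − 97 = 9312.
φ(389) = 389 − 1 = 388.
φ(443) = 443 − 1 = 442.
φ(21078521659) = 12 × 9312 × 388 × 442 = 19163649024.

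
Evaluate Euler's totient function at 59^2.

3422

φ(59^2) = 59^2 − 59^1 = 3481 − 59 = 3422.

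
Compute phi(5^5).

φ(5^5) = 5^5 − 5^4 = 3125 − 625 = 2500.

2500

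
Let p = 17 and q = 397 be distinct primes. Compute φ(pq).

For distinct primes, φ(pq) = (p−1)(q−1) = 16 × 396 = 6336.

6336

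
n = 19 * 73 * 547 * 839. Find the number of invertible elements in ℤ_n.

φ(19) = 19 − 1 = 18.
φ(73) = 73 − 1 = 72.
φ(547) = 547 − 1 = 546.
φ(839) = 839 − 1 = 838.
Multiply: 18 · 72 · 546 · 838 = 592982208.

592982208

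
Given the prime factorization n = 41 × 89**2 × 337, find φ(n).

φ(109444457) = 109444457 · (1 − 1/41) · (1 − 1/89) · (1 − 1/337)
       = 109444457 · 1182720/1229713 = 105262080.

105262080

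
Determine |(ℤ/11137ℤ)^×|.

11137 = 7 * 37 * 43.
φ(7) = 7 − 1 = 6.
φ(37) = 37 − 1 = 36.
φ(43) = 43 − 1 = 42.
Since φ is multiplicative, φ(11137) = 6 · 36 · 42 = 9072.

9072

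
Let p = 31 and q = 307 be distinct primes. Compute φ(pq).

9180

For distinct primes, φ(pq) = (p−1)(q−1) = 30 × 306 = 9180.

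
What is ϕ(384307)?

277200

First factor: 384307 = 7^2 · 11 · 23 · 31.
φ(384307) = 384307 · (1 − 1/7) · (1 − 1/11) · (1 − 1/23) · (1 − 1/31)
       = 384307 · 39600/54901 = 277200.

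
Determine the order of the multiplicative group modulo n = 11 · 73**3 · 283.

φ(1211009921) = 1211009921 · (1 − 1/11) · (1 − 1/73) · (1 − 1/283)
       = 1211009921 · 203040/227249 = 1082000160.

1082000160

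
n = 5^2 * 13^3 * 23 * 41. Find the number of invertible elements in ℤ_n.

φ(5^2) = 5^1·(5−1) = 5·4 = 20.
φ(13^3) = 13^2·(13−1) = 169·12 = 2028.
φ(23) = 23 − 1 = 22.
φ(41) = 41 − 1 = 40.
Since φ is multiplicative, φ(51794275) = 20 · 2028 · 22 · 40 = 35692800.

35692800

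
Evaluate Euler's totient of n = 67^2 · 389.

φ(1746221) = 1746221 · (1 − 1/67) · (1 − 1/389)
       = 1746221 · 25608/26063 = 1715736.

1715736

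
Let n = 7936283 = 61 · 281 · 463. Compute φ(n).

7761600

φ(61) = 61 − 1 = 60.
φ(281) = 281 − 1 = 280.
φ(463) = 463 − 1 = 462.
Multiply: 60 · 280 · 462 = 7761600.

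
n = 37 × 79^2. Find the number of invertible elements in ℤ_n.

φ(37) = 37 − 1 = 36.
φ(79^2) = 79^2 − 79^1 = 6241 − 79 = 6162.
Multiply: 36 · 6162 = 221832.

221832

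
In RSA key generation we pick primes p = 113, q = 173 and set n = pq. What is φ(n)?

19264

For distinct primes, φ(pq) = (p−1)(q−1) = 112 × 172 = 19264.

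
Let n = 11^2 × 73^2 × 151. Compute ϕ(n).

φ(11^2) = 11^1·(11−1) = 11·10 = 110.
φ(73^2) = 73^1·(73−1) = 73·72 = 5256.
φ(151) = 151 − 1 = 150.
Since φ is multiplicative, φ(97366159) = 110 · 5256 · 150 = 86724000.

86724000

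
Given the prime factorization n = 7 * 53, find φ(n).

φ(7) = 7 − 1 = 6.
φ(53) = 53 − 1 = 52.
Multiply: 6 · 52 = 312.

312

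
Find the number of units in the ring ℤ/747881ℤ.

645120

Prime factorization: 747881 = 17 · 29 · 37 · 41.
φ(747881) = 747881 · (1 − 1/17) · (1 − 1/29) · (1 − 1/37) · (1 − 1/41)
       = 747881 · 645120/747881 = 645120.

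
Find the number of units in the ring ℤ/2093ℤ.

Factor 2093: 2093 = 7 · 13 · 23.
φ(7) = 7 − 1 = 6.
φ(13) = 13 − 1 = 12.
φ(23) = 23 − 1 = 22.
Multiply: 6 · 12 · 22 = 1584.

1584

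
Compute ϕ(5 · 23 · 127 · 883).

φ(5) = 5 − 1 = 4.
φ(23) = 23 − 1 = 22.
φ(127) = 127 − 1 = 126.
φ(883) = 883 − 1 = 882.
φ(12896215) = 4 × 22 × 126 × 882 = 9779616.

9779616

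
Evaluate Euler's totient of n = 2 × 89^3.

697048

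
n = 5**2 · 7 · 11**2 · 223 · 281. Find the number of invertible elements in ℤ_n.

820512000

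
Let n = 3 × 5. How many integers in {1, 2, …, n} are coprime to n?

φ(15) = 15 · (1 − 1/3) · (1 − 1/5)
       = 15 · 8/15 = 8.

8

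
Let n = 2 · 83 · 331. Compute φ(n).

φ(54946) = 54946 · (1 − 1/2) · (1 − 1/83) · (1 − 1/331)
       = 54946 · 27060/54946 = 27060.

27060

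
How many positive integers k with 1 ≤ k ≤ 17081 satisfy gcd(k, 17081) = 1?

First factor: 17081 = 19 × 29 × 31.
φ(19) = 19 − 1 = 18.
φ(29) = 29 − 1 = 28.
φ(31) = 31 − 1 = 30.
Multiply: 18 · 28 · 30 = 15120.

15120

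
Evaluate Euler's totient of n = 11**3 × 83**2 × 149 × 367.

φ(11^3) = 11^3 − 11^2 = 1331 − 121 = 1210.
φ(83^2) = 83^1·(83−1) = 83·82 = 6806.
φ(149) = 149 − 1 = 148.
φ(367) = 367 − 1 = 366.
φ(501402589897) = 1210 × 6806 × 148 × 366 = 446087563680.

446087563680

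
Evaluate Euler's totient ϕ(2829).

Factor 2829: 2829 = 3 · 23 · 41.
φ(3) = 3 − 1 = 2.
φ(23) = 23 − 1 = 22.
φ(41) = 41 − 1 = 40.
φ(2829) = 2 × 22 × 40 = 1760.

1760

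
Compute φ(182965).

182965 = 5 × 23 × 37 × 43.
φ(182965) = 182965 · (1 − 1/5) · (1 − 1/23) · (1 − 1/37) · (1 − 1/43)
       = 182965 · 133056/182965 = 133056.

133056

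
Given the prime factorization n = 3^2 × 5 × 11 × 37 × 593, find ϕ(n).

5114880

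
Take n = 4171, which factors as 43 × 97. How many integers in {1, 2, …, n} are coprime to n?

4032

φ(43) = 43 − 1 = 42.
φ(97) = 97 − 1 = 96.
φ(4171) = 42 × 96 = 4032.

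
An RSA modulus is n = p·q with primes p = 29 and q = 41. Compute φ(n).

1120

φ(29) = 29 − 1 = 28.
φ(41) = 41 − 1 = 40.
Since φ is multiplicative, φ(1189) = 28 · 40 = 1120.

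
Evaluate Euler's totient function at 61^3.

223260

φ(226981) = 226981 · (1 − 1/61)
       = 226981 · 60/61 = 223260.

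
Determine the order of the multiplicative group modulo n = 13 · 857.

10272

φ(13) = 13 − 1 = 12.
φ(857) = 857 − 1 = 856.
Multiply: 12 · 856 = 10272.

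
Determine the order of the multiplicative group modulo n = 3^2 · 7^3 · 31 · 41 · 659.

φ(2585637243) = 2585637243 · (1 − 1/3) · (1 − 1/7) · (1 − 1/31) · (1 − 1/41) · (1 − 1/659)
       = 2585637243 · 9475200/17589369 = 1392854400.

1392854400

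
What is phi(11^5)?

146410

φ(161051) = 161051 · (1 − 1/11)
       = 161051 · 10/11 = 146410.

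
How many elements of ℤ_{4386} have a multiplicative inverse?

1344

First factor: 4386 = 2 · 3 · 17 · 43.
φ(2) = 2 − 1 = 1.
φ(3) = 3 − 1 = 2.
φ(17) = 17 − 1 = 16.
φ(43) = 43 − 1 = 42.
Since φ is multiplicative, φ(4386) = 1 · 2 · 16 · 42 = 1344.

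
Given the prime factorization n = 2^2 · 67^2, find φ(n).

φ(2^2) = 2^2 − 2^1 = 4 − 2 = 2.
φ(67^2) = 67^1·(67−1) = 67·66 = 4422.
Since φ is multiplicative, φ(17956) = 2 · 4422 = 8844.

8844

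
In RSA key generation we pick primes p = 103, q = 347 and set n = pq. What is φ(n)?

35292

For distinct primes, φ(pq) = (p−1)(q−1) = 102 × 346 = 35292.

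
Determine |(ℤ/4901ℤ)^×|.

Factor 4901: 4901 = 13**2 × 29.
φ(13^2) = 13^1·(13−1) = 13·12 = 156.
φ(29) = 29 − 1 = 28.
φ(4901) = 156 × 28 = 4368.

4368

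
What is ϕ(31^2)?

930

φ(31^2) = 31^1·(31−1) = 31·30 = 930.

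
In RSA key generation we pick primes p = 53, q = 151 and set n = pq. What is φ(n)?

7800

φ(n) = (p − 1)(q − 1) = (53−1)(151−1) = 52·150 = 7800.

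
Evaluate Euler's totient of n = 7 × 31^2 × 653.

3638160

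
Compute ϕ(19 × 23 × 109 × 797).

34043328

φ(37963501) = 37963501 · (1 − 1/19) · (1 − 1/23) · (1 − 1/109) · (1 − 1/797)
       = 37963501 · 34043328/37963501 = 34043328.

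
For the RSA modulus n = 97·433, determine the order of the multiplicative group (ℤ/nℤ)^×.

41472

φ(n) = (p − 1)(q − 1) = (97−1)(433−1) = 96·432 = 41472.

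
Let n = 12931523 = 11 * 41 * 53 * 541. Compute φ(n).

φ(12931523) = 12931523 · (1 − 1/11) · (1 − 1/41) · (1 − 1/53) · (1 − 1/541)
       = 12931523 · 11232000/12931523 = 11232000.

11232000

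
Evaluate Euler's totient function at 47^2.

2162

φ(47^2) = 47^1·(47−1) = 47·46 = 2162.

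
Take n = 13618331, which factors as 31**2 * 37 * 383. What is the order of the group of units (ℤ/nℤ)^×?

12789360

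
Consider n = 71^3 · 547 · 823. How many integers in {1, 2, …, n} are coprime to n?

158372290440

φ(161124731891) = 161124731891 · (1 − 1/71) · (1 − 1/547) · (1 − 1/823)
       = 161124731891 · 31416840/31962851 = 158372290440.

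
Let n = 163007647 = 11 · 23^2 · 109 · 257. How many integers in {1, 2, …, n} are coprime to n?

139898880

φ(163007647) = 163007647 · (1 − 1/11) · (1 − 1/23) · (1 − 1/109) · (1 − 1/257)
       = 163007647 · 6082560/7087289 = 139898880.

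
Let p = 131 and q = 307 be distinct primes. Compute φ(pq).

39780

φ(40217) = 40217 · (1 − 1/131) · (1 − 1/307)
       = 40217 · 39780/40217 = 39780.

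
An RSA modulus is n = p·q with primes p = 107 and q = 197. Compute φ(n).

φ(107) = 107 − 1 = 106.
φ(197) = 197 − 1 = 196.
Multiply: 106 · 196 = 20776.

20776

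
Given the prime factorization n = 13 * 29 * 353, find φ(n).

118272

φ(13) = 13 − 1 = 12.
φ(29) = 29 − 1 = 28.
φ(353) = 353 − 1 = 352.
φ(133081) = 12 × 28 × 352 = 118272.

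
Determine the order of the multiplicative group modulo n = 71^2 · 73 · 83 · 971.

φ(71^2) = 71^2 − 71^1 = 5041 − 71 = 4970.
φ(73) = 73 − 1 = 72.
φ(83) = 83 − 1 = 82.
φ(971) = 971 − 1 = 970.
φ(29657659849) = 4970 × 72 × 82 × 970 = 28462593600.

28462593600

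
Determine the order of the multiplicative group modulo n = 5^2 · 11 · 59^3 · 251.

φ(14176285475) = 14176285475 · (1 − 1/5) · (1 − 1/11) · (1 − 1/59) · (1 − 1/251)
       = 14176285475 · 580000/814495 = 10094900000.

10094900000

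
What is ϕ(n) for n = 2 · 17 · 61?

φ(2) = 2 − 1 = 1.
φ(17) = 17 − 1 = 16.
φ(61) = 61 − 1 = 60.
Since φ is multiplicative, φ(2074) = 1 · 16 · 60 = 960.

960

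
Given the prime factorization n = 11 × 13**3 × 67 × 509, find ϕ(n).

φ(11) = 11 − 1 = 10.
φ(13^3) = 13^2·(13−1) = 169·12 = 2028.
φ(67) = 67 − 1 = 66.
φ(509) = 509 − 1 = 508.
Since φ is multiplicative, φ(824167201) = 10 · 2028 · 66 · 508 = 679947840.

679947840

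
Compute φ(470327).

First factor: 470327 = 11^2 · 13^2 · 23.
φ(470327) = 470327 · (1 − 1/11) · (1 − 1/13) · (1 − 1/23)
       = 470327 · 2640/3289 = 377520.

377520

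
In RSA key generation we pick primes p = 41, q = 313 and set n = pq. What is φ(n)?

12480

φ(41) = 41 − 1 = 40.
φ(313) = 313 − 1 = 312.
Multiply: 40 · 312 = 12480.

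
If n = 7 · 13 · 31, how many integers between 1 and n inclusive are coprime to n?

2160

φ(2821) = 2821 · (1 − 1/7) · (1 − 1/13) · (1 − 1/31)
       = 2821 · 2160/2821 = 2160.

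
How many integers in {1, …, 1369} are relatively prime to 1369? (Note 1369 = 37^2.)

1332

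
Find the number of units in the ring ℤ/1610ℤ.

First factor: 1610 = 2 · 5 · 7 · 23.
φ(2) = 2 − 1 = 1.
φ(5) = 5 − 1 = 4.
φ(7) = 7 − 1 = 6.
φ(23) = 23 − 1 = 22.
Since φ is multiplicative, φ(1610) = 1 · 4 · 6 · 22 = 528.

528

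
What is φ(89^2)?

7832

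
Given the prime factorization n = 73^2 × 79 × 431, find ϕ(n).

176286240

φ(181447121) = 181447121 · (1 − 1/73) · (1 − 1/79) · (1 − 1/431)
       = 181447121 · 2414880/2485577 = 176286240.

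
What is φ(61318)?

27720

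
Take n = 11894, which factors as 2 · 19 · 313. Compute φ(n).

5616

φ(2) = 2 − 1 = 1.
φ(19) = 19 − 1 = 18.
φ(313) = 313 − 1 = 312.
φ(11894) = 1 × 18 × 312 = 5616.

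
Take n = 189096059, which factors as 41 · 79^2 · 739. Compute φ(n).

φ(189096059) = 189096059 · (1 − 1/41) · (1 − 1/79) · (1 − 1/739)
       = 189096059 · 2302560/2393621 = 181902240.

181902240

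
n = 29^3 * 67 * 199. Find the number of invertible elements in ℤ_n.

307725264

φ(29^3) = 29^3 − 29^2 = 24389 − 841 = 23548.
φ(67) = 67 − 1 = 66.
φ(199) = 199 − 1 = 198.
φ(325178537) = 23548 × 66 × 198 = 307725264.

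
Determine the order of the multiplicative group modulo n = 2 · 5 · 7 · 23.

528

φ(2) = 2 − 1 = 1.
φ(5) = 5 − 1 = 4.
φ(7) = 7 − 1 = 6.
φ(23) = 23 − 1 = 22.
Multiply: 1 · 4 · 6 · 22 = 528.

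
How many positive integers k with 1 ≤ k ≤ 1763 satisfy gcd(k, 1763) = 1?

First factor: 1763 = 41 × 43.
φ(1763) = 1763 · (1 − 1/41) · (1 − 1/43)
       = 1763 · 1680/1763 = 1680.

1680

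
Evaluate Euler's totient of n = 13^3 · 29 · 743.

42133728

φ(13^3) = 13^3 − 13^2 = 2197 − 169 = 2028.
φ(29) = 29 − 1 = 28.
φ(743) = 743 − 1 = 742.
Multiply: 2028 · 28 · 742 = 42133728.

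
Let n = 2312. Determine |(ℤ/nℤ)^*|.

1088

Factor 2312: 2312 = 2**3 · 17**2.
φ(2^3) = 2^3 − 2^2 = 8 − 4 = 4.
φ(17^2) = 17^2 − 17^1 = 289 − 17 = 272.
φ(2312) = 4 × 272 = 1088.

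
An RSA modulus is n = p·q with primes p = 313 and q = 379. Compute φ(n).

For distinct primes, φ(pq) = (p−1)(q−1) = 312 × 378 = 117936.

117936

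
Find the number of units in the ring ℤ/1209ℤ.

720

1209 = 3 * 13 * 31.
φ(3) = 3 − 1 = 2.
φ(13) = 13 − 1 = 12.
φ(31) = 31 − 1 = 30.
φ(1209) = 2 × 12 × 30 = 720.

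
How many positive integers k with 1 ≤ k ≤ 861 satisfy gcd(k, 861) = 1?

480

First factor: 861 = 3 × 7 × 41.
φ(861) = 861 · (1 − 1/3) · (1 − 1/7) · (1 − 1/41)
       = 861 · 480/861 = 480.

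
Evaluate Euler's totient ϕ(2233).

1680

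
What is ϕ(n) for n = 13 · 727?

8712

φ(9451) = 9451 · (1 − 1/13) · (1 − 1/727)
       = 9451 · 8712/9451 = 8712.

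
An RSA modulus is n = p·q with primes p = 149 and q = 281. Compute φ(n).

φ(n) = (p − 1)(q − 1) = (149−1)(281−1) = 148·280 = 41440.

41440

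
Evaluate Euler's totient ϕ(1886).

880

First factor: 1886 = 2 · 23 · 41.
φ(2) = 2 − 1 = 1.
φ(23) = 23 − 1 = 22.
φ(41) = 41 − 1 = 40.
φ(1886) = 1 × 22 × 40 = 880.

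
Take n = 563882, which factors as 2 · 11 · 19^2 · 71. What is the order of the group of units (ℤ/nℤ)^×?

239400

φ(2) = 2 − 1 = 1.
φ(11) = 11 − 1 = 10.
φ(19^2) = 19^2 − 19^1 = 361 − 19 = 342.
φ(71) = 71 − 1 = 70.
φ(563882) = 1 × 10 × 342 × 70 = 239400.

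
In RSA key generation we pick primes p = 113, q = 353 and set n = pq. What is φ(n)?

39424

φ(n) = (p − 1)(q − 1) = (113−1)(353−1) = 112·352 = 39424.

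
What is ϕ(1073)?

1008

Factor 1073: 1073 = 29 · 37.
φ(1073) = 1073 · (1 − 1/29) · (1 − 1/37)
       = 1073 · 1008/1073 = 1008.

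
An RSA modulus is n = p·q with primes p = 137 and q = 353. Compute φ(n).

47872

For distinct primes, φ(pq) = (p−1)(q−1) = 136 × 352 = 47872.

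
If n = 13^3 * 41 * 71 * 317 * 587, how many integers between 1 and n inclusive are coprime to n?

φ(1190062103893) = 1190062103893 · (1 − 1/13) · (1 − 1/41) · (1 − 1/71) · (1 − 1/317) · (1 − 1/587)
       = 1190062103893 · 6221913600/7041787597 = 1051503398400.

1051503398400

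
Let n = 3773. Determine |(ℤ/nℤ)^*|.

2940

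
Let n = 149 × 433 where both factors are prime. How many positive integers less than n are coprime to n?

φ(149) = 149 − 1 = 148.
φ(433) = 433 − 1 = 432.
φ(64517) = 148 × 432 = 63936.

63936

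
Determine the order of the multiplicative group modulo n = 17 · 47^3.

1625824

φ(17) = 17 − 1 = 16.
φ(47^3) = 47^2·(47−1) = 2209·46 = 101614.
Since φ is multiplicative, φ(1764991) = 16 · 101614 = 1625824.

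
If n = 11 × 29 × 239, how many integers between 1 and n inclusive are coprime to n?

66640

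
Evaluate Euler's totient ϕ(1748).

792

Factor 1748: 1748 = 2^2 × 19 × 23.
φ(2^2) = 2^2 − 2^1 = 4 − 2 = 2.
φ(19) = 19 − 1 = 18.
φ(23) = 23 − 1 = 22.
Multiply: 2 · 18 · 22 = 792.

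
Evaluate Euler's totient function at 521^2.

φ(271441) = 271441 · (1 − 1/521)
       = 271441 · 520/521 = 270920.

270920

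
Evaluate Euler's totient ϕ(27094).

Factor 27094: 27094 = 2 · 19 · 23 · 31.
φ(2) = 2 − 1 = 1.
φ(19) = 19 − 1 = 18.
φ(23) = 23 − 1 = 22.
φ(31) = 31 − 1 = 30.
φ(27094) = 1 × 18 × 22 × 30 = 11880.

11880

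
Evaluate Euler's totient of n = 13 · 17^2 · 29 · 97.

φ(13) = 13 − 1 = 12.
φ(17^2) = 17^1·(17−1) = 17·16 = 272.
φ(29) = 29 − 1 = 28.
φ(97) = 97 − 1 = 96.
Since φ is multiplicative, φ(10568441) = 12 · 272 · 28 · 96 = 8773632.

8773632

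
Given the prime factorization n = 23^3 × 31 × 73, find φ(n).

φ(27533921) = 27533921 · (1 − 1/23) · (1 − 1/31) · (1 − 1/73)
       = 27533921 · 47520/52049 = 25138080.

25138080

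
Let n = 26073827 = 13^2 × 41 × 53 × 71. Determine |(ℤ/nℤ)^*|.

φ(13^2) = 13^2 − 13^1 = 169 − 13 = 156.
φ(41) = 41 − 1 = 40.
φ(53) = 53 − 1 = 52.
φ(71) = 71 − 1 = 70.
φ(26073827) = 156 × 40 × 52 × 70 = 22713600.

22713600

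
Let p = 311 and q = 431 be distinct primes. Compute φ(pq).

133300

φ(pq) = (p−1)(q−1) = 310 · 430 = 133300.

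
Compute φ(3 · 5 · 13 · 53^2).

264576

φ(547755) = 547755 · (1 − 1/3) · (1 − 1/5) · (1 − 1/13) · (1 − 1/53)
       = 547755 · 4992/10335 = 264576.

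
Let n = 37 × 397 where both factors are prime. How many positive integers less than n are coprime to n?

14256

φ(14689) = 14689 · (1 − 1/37) · (1 − 1/397)
       = 14689 · 14256/14689 = 14256.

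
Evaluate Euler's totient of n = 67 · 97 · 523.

3307392

φ(3398977) = 3398977 · (1 − 1/67) · (1 − 1/97) · (1 − 1/523)
       = 3398977 · 3307392/3398977 = 3307392.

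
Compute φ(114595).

Factor 114595: 114595 = 5 × 13 × 41 × 43.
φ(5) = 5 − 1 = 4.
φ(13) = 13 − 1 = 12.
φ(41) = 41 − 1 = 40.
φ(43) = 43 − 1 = 42.
φ(114595) = 4 × 12 × 40 × 42 = 80640.

80640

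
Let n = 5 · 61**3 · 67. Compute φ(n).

φ(76038635) = 76038635 · (1 − 1/5) · (1 − 1/61) · (1 − 1/67)
       = 76038635 · 15840/20435 = 58940640.

58940640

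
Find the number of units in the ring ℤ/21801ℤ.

13104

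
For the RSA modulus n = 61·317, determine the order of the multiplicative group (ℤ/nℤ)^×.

18960

For distinct primes, φ(pq) = (p−1)(q−1) = 60 × 316 = 18960.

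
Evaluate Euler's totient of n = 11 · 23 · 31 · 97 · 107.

φ(11) = 11 − 1 = 10.
φ(23) = 23 − 1 = 22.
φ(31) = 31 − 1 = 30.
φ(97) = 97 − 1 = 96.
φ(107) = 107 − 1 = 106.
Multiply: 10 · 22 · 30 · 96 · 106 = 67161600.

67161600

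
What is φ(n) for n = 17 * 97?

φ(1649) = 1649 · (1 − 1/17) · (1 − 1/97)
       = 1649 · 1536/1649 = 1536.

1536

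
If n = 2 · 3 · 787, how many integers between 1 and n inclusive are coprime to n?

φ(2) = 2 − 1 = 1.
φ(3) = 3 − 1 = 2.
φ(787) = 787 − 1 = 786.
Multiply: 1 · 2 · 786 = 1572.

1572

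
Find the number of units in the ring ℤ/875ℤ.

600

Factor 875: 875 = 5^3 × 7.
φ(875) = 875 · (1 − 1/5) · (1 − 1/7)
       = 875 · 24/35 = 600.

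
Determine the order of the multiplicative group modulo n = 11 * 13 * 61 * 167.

1195200

φ(1456741) = 1456741 · (1 − 1/11) · (1 − 1/13) · (1 − 1/61) · (1 − 1/167)
       = 1456741 · 1195200/1456741 = 1195200.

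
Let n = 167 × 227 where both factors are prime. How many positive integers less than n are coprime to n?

φ(pq) = (p−1)(q−1) = 166 · 226 = 37516.

37516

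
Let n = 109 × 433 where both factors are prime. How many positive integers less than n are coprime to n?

φ(109) = 109 − 1 = 108.
φ(433) = 433 − 1 = 432.
φ(47197) = 108 × 432 = 46656.

46656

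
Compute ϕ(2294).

1080

First factor: 2294 = 2 · 31 · 37.
φ(2294) = 2294 · (1 − 1/2) · (1 − 1/31) · (1 − 1/37)
       = 2294 · 1080/2294 = 1080.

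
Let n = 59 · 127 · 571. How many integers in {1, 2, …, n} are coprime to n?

φ(4278503) = 4278503 · (1 − 1/59) · (1 − 1/127) · (1 − 1/571)
       = 4278503 · 4165560/4278503 = 4165560.

4165560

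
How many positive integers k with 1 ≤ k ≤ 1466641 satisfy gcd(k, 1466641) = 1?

1161600

Prime factorization: 1466641 = 11^2 · 17 · 23 · 31.
φ(1466641) = 1466641 · (1 − 1/11) · (1 − 1/17) · (1 − 1/23) · (1 − 1/31)
       = 1466641 · 105600/133331 = 1161600.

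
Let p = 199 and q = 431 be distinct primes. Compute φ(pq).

φ(pq) = (p−1)(q−1) = 198 · 430 = 85140.

85140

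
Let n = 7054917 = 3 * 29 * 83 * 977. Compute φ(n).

4481792

φ(3) = 3 − 1 = 2.
φ(29) = 29 − 1 = 28.
φ(83) = 83 − 1 = 82.
φ(977) = 977 − 1 = 976.
Since φ is multiplicative, φ(7054917) = 2 · 28 · 82 · 976 = 4481792.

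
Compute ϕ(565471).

565471 = 17 · 29 · 31 · 37.
φ(565471) = 565471 · (1 − 1/17) · (1 − 1/29) · (1 − 1/31) · (1 − 1/37)
       = 565471 · 483840/565471 = 483840.

483840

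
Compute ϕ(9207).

5400

Prime factorization: 9207 = 3^3 · 11 · 31.
φ(9207) = 9207 · (1 − 1/3) · (1 − 1/11) · (1 − 1/31)
       = 9207 · 600/1023 = 5400.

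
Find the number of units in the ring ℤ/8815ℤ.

6720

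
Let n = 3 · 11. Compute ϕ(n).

φ(33) = 33 · (1 − 1/3) · (1 − 1/11)
       = 33 · 20/33 = 20.

20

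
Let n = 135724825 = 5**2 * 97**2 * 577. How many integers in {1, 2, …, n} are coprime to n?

107274240

φ(5^2) = 5^2 − 5^1 = 25 − 5 = 20.
φ(97^2) = 97^2 − 97^1 = 9409 − 97 = 9312.
φ(577) = 577 − 1 = 576.
Multiply: 20 · 9312 · 576 = 107274240.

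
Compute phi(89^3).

697048

φ(89^3) = 89^3 − 89^2 = 704969 − 7921 = 697048.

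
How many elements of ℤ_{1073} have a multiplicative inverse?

1008

Prime factorization: 1073 = 29 * 37.
φ(29) = 29 − 1 = 28.
φ(37) = 37 − 1 = 36.
φ(1073) = 28 × 36 = 1008.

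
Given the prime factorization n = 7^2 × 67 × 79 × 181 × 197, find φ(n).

7628100480

φ(9247892549) = 9247892549 · (1 − 1/7) · (1 − 1/67) · (1 − 1/79) · (1 − 1/181) · (1 − 1/197)
       = 9247892549 · 1089728640/1321127507 = 7628100480.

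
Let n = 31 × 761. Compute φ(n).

22800

φ(31) = 31 − 1 = 30.
φ(761) = 761 − 1 = 760.
Multiply: 30 · 760 = 22800.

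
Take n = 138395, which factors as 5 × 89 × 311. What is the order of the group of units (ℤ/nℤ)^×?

φ(5) = 5 − 1 = 4.
φ(89) = 89 − 1 = 88.
φ(311) = 311 − 1 = 310.
Since φ is multiplicative, φ(138395) = 4 · 88 · 310 = 109120.

109120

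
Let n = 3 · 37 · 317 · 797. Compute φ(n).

18110592

φ(28044039) = 28044039 · (1 − 1/3) · (1 − 1/37) · (1 − 1/317) · (1 − 1/797)
       = 28044039 · 18110592/28044039 = 18110592.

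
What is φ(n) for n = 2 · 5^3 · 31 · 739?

φ(5727250) = 5727250 · (1 − 1/2) · (1 − 1/5) · (1 − 1/31) · (1 − 1/739)
       = 5727250 · 88560/229090 = 2214000.

2214000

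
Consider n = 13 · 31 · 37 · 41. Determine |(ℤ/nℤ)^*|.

φ(13) = 13 − 1 = 12.
φ(31) = 31 − 1 = 30.
φ(37) = 37 − 1 = 36.
φ(41) = 41 − 1 = 40.
Since φ is multiplicative, φ(611351) = 12 · 30 · 36 · 40 = 518400.

518400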